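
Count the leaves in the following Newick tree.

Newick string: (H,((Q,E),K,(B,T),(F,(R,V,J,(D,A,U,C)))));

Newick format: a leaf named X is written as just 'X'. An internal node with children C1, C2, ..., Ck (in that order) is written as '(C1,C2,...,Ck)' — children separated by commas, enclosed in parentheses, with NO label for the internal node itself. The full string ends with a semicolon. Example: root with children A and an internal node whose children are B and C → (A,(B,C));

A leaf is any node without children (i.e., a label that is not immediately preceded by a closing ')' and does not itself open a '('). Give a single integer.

Answer: 14

Derivation:
Newick: (H,((Q,E),K,(B,T),(F,(R,V,J,(D,A,U,C)))));
Scan left-to-right; a leaf is any maximal label run not followed by '(':
  pos 1: leaf 'H' → count = 1
  pos 5: leaf 'Q' → count = 2
  pos 7: leaf 'E' → count = 3
  pos 10: leaf 'K' → count = 4
  pos 13: leaf 'B' → count = 5
  pos 15: leaf 'T' → count = 6
  pos 19: leaf 'F' → count = 7
  pos 22: leaf 'R' → count = 8
  pos 24: leaf 'V' → count = 9
  pos 26: leaf 'J' → count = 10
  pos 29: leaf 'D' → count = 11
  pos 31: leaf 'A' → count = 12
  pos 33: leaf 'U' → count = 13
  pos 35: leaf 'C' → count = 14
Total leaves: 14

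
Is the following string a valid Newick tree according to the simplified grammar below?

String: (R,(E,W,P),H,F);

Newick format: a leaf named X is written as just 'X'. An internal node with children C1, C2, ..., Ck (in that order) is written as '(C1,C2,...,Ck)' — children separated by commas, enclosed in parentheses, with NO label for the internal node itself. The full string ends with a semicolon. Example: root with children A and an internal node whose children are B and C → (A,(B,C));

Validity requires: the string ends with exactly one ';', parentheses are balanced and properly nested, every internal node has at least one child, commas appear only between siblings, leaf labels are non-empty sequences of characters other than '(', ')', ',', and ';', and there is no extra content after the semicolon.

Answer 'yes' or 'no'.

Answer: yes

Derivation:
Input: (R,(E,W,P),H,F);
Paren balance: 2 '(' vs 2 ')' OK
Ends with single ';': True
Full parse: OK
Valid: True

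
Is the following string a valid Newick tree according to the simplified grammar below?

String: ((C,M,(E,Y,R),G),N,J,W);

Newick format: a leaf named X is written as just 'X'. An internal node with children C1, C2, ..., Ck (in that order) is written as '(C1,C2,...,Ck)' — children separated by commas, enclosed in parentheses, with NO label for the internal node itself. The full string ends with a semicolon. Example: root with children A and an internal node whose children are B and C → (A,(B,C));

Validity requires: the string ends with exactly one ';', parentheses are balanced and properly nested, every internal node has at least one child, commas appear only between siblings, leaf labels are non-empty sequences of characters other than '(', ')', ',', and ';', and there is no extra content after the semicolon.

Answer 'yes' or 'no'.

Input: ((C,M,(E,Y,R),G),N,J,W);
Paren balance: 3 '(' vs 3 ')' OK
Ends with single ';': True
Full parse: OK
Valid: True

Answer: yes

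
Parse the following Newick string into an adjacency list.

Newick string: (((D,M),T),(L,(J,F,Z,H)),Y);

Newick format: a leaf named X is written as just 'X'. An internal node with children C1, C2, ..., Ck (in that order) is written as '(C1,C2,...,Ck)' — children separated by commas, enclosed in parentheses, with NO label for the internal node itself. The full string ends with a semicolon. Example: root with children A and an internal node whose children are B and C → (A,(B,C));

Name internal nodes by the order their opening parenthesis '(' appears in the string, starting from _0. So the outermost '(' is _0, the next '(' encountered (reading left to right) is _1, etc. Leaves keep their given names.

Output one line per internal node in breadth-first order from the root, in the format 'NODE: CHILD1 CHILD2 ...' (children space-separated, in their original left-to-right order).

Input: (((D,M),T),(L,(J,F,Z,H)),Y);
Scanning left-to-right, naming '(' by encounter order:
  pos 0: '(' -> open internal node _0 (depth 1)
  pos 1: '(' -> open internal node _1 (depth 2)
  pos 2: '(' -> open internal node _2 (depth 3)
  pos 6: ')' -> close internal node _2 (now at depth 2)
  pos 9: ')' -> close internal node _1 (now at depth 1)
  pos 11: '(' -> open internal node _3 (depth 2)
  pos 14: '(' -> open internal node _4 (depth 3)
  pos 22: ')' -> close internal node _4 (now at depth 2)
  pos 23: ')' -> close internal node _3 (now at depth 1)
  pos 26: ')' -> close internal node _0 (now at depth 0)
Total internal nodes: 5
BFS adjacency from root:
  _0: _1 _3 Y
  _1: _2 T
  _3: L _4
  _2: D M
  _4: J F Z H

Answer: _0: _1 _3 Y
_1: _2 T
_3: L _4
_2: D M
_4: J F Z H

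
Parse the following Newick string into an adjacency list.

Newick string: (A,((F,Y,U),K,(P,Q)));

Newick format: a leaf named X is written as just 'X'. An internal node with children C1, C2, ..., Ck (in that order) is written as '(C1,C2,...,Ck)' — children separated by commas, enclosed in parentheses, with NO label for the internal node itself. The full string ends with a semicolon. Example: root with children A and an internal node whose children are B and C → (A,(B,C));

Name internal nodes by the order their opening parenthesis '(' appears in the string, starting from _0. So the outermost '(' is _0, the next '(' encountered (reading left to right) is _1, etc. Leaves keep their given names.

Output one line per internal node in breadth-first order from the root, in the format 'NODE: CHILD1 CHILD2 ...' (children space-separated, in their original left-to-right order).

Answer: _0: A _1
_1: _2 K _3
_2: F Y U
_3: P Q

Derivation:
Input: (A,((F,Y,U),K,(P,Q)));
Scanning left-to-right, naming '(' by encounter order:
  pos 0: '(' -> open internal node _0 (depth 1)
  pos 3: '(' -> open internal node _1 (depth 2)
  pos 4: '(' -> open internal node _2 (depth 3)
  pos 10: ')' -> close internal node _2 (now at depth 2)
  pos 14: '(' -> open internal node _3 (depth 3)
  pos 18: ')' -> close internal node _3 (now at depth 2)
  pos 19: ')' -> close internal node _1 (now at depth 1)
  pos 20: ')' -> close internal node _0 (now at depth 0)
Total internal nodes: 4
BFS adjacency from root:
  _0: A _1
  _1: _2 K _3
  _2: F Y U
  _3: P Q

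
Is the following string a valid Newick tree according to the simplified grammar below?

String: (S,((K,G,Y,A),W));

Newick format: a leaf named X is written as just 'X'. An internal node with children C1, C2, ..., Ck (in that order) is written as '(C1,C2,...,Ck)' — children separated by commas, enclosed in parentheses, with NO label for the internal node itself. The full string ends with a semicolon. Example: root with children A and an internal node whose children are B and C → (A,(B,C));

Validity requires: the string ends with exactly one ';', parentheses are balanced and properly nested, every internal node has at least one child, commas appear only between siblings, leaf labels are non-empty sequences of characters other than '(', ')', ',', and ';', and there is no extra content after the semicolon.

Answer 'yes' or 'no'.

Answer: yes

Derivation:
Input: (S,((K,G,Y,A),W));
Paren balance: 3 '(' vs 3 ')' OK
Ends with single ';': True
Full parse: OK
Valid: True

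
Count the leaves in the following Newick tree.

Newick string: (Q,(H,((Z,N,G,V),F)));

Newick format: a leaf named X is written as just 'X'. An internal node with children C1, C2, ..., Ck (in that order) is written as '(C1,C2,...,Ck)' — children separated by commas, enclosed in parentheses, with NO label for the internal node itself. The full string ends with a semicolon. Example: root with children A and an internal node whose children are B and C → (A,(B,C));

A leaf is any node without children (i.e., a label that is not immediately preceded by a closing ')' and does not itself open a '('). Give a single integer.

Newick: (Q,(H,((Z,N,G,V),F)));
Scan left-to-right; a leaf is any maximal label run not followed by '(':
  pos 1: leaf 'Q' → count = 1
  pos 4: leaf 'H' → count = 2
  pos 8: leaf 'Z' → count = 3
  pos 10: leaf 'N' → count = 4
  pos 12: leaf 'G' → count = 5
  pos 14: leaf 'V' → count = 6
  pos 17: leaf 'F' → count = 7
Total leaves: 7

Answer: 7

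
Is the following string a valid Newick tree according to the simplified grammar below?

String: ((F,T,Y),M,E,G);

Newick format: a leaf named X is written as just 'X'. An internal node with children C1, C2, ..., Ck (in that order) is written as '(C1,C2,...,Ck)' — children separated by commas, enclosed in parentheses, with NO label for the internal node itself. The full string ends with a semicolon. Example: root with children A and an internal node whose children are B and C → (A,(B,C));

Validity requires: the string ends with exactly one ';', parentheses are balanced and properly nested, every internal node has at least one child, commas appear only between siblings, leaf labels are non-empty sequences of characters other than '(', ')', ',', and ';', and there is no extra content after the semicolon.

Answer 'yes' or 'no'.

Answer: yes

Derivation:
Input: ((F,T,Y),M,E,G);
Paren balance: 2 '(' vs 2 ')' OK
Ends with single ';': True
Full parse: OK
Valid: True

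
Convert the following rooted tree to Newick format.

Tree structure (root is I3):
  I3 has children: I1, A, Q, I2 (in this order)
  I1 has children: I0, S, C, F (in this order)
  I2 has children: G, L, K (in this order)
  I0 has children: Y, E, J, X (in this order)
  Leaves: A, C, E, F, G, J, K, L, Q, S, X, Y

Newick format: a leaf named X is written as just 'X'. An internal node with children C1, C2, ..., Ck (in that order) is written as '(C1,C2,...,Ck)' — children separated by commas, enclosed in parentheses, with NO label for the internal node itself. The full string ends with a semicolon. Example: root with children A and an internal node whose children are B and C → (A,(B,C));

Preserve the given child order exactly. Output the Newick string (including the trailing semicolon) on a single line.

internal I3 with children ['I1', 'A', 'Q', 'I2']
  internal I1 with children ['I0', 'S', 'C', 'F']
    internal I0 with children ['Y', 'E', 'J', 'X']
      leaf 'Y' → 'Y'
      leaf 'E' → 'E'
      leaf 'J' → 'J'
      leaf 'X' → 'X'
    → '(Y,E,J,X)'
    leaf 'S' → 'S'
    leaf 'C' → 'C'
    leaf 'F' → 'F'
  → '((Y,E,J,X),S,C,F)'
  leaf 'A' → 'A'
  leaf 'Q' → 'Q'
  internal I2 with children ['G', 'L', 'K']
    leaf 'G' → 'G'
    leaf 'L' → 'L'
    leaf 'K' → 'K'
  → '(G,L,K)'
→ '(((Y,E,J,X),S,C,F),A,Q,(G,L,K))'
Final: (((Y,E,J,X),S,C,F),A,Q,(G,L,K));

Answer: (((Y,E,J,X),S,C,F),A,Q,(G,L,K));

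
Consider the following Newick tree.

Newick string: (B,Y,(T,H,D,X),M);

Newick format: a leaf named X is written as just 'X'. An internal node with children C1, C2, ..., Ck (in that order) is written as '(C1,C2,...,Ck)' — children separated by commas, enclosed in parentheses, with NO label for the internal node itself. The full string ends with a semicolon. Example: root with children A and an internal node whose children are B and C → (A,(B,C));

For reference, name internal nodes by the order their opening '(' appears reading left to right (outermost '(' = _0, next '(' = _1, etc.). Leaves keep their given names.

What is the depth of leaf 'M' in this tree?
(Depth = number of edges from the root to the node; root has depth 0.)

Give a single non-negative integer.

Answer: 1

Derivation:
Newick: (B,Y,(T,H,D,X),M);
Naming internals by '(' encounter order: outermost '(' = _0, next = _1, ...
Query node: M
Path from root: _0 -> M
Depth of M: 1 (number of edges from root)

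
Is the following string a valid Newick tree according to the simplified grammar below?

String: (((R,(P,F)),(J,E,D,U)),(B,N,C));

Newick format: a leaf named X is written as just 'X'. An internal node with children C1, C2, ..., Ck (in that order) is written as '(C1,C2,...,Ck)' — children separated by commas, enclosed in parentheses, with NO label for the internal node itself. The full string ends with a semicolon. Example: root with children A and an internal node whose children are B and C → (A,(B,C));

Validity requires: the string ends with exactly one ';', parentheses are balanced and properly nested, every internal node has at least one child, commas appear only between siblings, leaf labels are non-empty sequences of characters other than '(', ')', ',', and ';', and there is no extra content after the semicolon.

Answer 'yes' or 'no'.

Input: (((R,(P,F)),(J,E,D,U)),(B,N,C));
Paren balance: 6 '(' vs 6 ')' OK
Ends with single ';': True
Full parse: OK
Valid: True

Answer: yes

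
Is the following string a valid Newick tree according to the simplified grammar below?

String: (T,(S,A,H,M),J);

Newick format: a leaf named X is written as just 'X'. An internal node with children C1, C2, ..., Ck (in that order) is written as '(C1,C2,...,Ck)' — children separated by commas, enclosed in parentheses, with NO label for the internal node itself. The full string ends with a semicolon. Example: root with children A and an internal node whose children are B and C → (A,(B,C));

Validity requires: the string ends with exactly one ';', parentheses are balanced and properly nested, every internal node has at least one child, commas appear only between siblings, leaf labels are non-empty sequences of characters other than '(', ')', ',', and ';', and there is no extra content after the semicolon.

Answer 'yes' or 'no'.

Answer: yes

Derivation:
Input: (T,(S,A,H,M),J);
Paren balance: 2 '(' vs 2 ')' OK
Ends with single ';': True
Full parse: OK
Valid: True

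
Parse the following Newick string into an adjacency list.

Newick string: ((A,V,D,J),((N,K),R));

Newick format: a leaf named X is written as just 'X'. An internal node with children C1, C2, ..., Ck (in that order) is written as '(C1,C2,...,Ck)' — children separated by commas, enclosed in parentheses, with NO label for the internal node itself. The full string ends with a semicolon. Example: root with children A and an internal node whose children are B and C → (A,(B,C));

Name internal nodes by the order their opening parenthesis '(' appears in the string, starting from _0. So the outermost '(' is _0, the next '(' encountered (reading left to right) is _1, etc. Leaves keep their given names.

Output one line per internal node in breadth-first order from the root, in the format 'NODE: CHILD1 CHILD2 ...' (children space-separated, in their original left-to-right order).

Input: ((A,V,D,J),((N,K),R));
Scanning left-to-right, naming '(' by encounter order:
  pos 0: '(' -> open internal node _0 (depth 1)
  pos 1: '(' -> open internal node _1 (depth 2)
  pos 9: ')' -> close internal node _1 (now at depth 1)
  pos 11: '(' -> open internal node _2 (depth 2)
  pos 12: '(' -> open internal node _3 (depth 3)
  pos 16: ')' -> close internal node _3 (now at depth 2)
  pos 19: ')' -> close internal node _2 (now at depth 1)
  pos 20: ')' -> close internal node _0 (now at depth 0)
Total internal nodes: 4
BFS adjacency from root:
  _0: _1 _2
  _1: A V D J
  _2: _3 R
  _3: N K

Answer: _0: _1 _2
_1: A V D J
_2: _3 R
_3: N K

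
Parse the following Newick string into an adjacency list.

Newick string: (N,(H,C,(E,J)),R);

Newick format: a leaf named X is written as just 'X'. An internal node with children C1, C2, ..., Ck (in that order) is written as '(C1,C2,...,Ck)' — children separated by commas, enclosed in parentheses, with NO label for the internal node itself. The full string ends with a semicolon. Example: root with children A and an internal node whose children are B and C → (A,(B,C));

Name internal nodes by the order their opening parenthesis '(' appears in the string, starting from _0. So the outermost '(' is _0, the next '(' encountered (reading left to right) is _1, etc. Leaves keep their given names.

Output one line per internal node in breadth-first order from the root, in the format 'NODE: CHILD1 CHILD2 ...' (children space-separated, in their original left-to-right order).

Answer: _0: N _1 R
_1: H C _2
_2: E J

Derivation:
Input: (N,(H,C,(E,J)),R);
Scanning left-to-right, naming '(' by encounter order:
  pos 0: '(' -> open internal node _0 (depth 1)
  pos 3: '(' -> open internal node _1 (depth 2)
  pos 8: '(' -> open internal node _2 (depth 3)
  pos 12: ')' -> close internal node _2 (now at depth 2)
  pos 13: ')' -> close internal node _1 (now at depth 1)
  pos 16: ')' -> close internal node _0 (now at depth 0)
Total internal nodes: 3
BFS adjacency from root:
  _0: N _1 R
  _1: H C _2
  _2: E J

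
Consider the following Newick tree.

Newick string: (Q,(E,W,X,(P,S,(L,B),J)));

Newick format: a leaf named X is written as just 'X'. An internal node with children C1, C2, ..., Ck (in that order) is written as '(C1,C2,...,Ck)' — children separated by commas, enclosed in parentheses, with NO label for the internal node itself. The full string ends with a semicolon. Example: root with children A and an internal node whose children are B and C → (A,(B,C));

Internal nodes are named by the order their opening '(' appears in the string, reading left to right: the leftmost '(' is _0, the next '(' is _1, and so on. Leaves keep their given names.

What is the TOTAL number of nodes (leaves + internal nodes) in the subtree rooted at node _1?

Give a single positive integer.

Newick: (Q,(E,W,X,(P,S,(L,B),J)));
Locate _1: it is the '(' at position 3 (the 2nd '(' reading left to right).
Query: subtree rooted at _1
_1: subtree_size = 1 + 10
  E: subtree_size = 1 + 0
  W: subtree_size = 1 + 0
  X: subtree_size = 1 + 0
  _2: subtree_size = 1 + 6
    P: subtree_size = 1 + 0
    S: subtree_size = 1 + 0
    _3: subtree_size = 1 + 2
      L: subtree_size = 1 + 0
      B: subtree_size = 1 + 0
    J: subtree_size = 1 + 0
Total subtree size of _1: 11

Answer: 11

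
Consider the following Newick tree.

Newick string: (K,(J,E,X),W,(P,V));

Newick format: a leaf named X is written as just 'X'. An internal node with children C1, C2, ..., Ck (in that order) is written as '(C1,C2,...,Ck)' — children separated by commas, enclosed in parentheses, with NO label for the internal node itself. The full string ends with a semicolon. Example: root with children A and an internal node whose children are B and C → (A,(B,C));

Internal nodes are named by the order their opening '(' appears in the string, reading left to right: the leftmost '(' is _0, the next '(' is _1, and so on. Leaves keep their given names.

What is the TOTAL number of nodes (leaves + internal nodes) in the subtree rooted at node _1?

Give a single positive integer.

Newick: (K,(J,E,X),W,(P,V));
Locate _1: it is the '(' at position 3 (the 2nd '(' reading left to right).
Query: subtree rooted at _1
_1: subtree_size = 1 + 3
  J: subtree_size = 1 + 0
  E: subtree_size = 1 + 0
  X: subtree_size = 1 + 0
Total subtree size of _1: 4

Answer: 4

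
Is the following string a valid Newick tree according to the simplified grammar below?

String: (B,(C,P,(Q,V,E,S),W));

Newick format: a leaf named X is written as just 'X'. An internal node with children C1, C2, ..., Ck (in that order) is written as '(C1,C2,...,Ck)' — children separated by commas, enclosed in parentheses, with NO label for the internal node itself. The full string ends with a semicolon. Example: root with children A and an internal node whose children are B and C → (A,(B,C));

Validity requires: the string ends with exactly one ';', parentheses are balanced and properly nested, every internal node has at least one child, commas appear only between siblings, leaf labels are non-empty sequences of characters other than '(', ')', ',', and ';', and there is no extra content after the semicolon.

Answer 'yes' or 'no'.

Answer: yes

Derivation:
Input: (B,(C,P,(Q,V,E,S),W));
Paren balance: 3 '(' vs 3 ')' OK
Ends with single ';': True
Full parse: OK
Valid: True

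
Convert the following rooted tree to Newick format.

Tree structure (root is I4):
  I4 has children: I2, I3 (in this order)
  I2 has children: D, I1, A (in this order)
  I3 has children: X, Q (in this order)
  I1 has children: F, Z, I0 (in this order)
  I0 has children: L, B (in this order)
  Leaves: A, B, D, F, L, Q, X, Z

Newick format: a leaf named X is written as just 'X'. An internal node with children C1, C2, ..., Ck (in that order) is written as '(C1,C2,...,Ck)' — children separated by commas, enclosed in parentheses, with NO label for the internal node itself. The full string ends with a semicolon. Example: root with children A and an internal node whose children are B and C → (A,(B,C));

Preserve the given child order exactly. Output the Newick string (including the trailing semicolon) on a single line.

Answer: ((D,(F,Z,(L,B)),A),(X,Q));

Derivation:
internal I4 with children ['I2', 'I3']
  internal I2 with children ['D', 'I1', 'A']
    leaf 'D' → 'D'
    internal I1 with children ['F', 'Z', 'I0']
      leaf 'F' → 'F'
      leaf 'Z' → 'Z'
      internal I0 with children ['L', 'B']
        leaf 'L' → 'L'
        leaf 'B' → 'B'
      → '(L,B)'
    → '(F,Z,(L,B))'
    leaf 'A' → 'A'
  → '(D,(F,Z,(L,B)),A)'
  internal I3 with children ['X', 'Q']
    leaf 'X' → 'X'
    leaf 'Q' → 'Q'
  → '(X,Q)'
→ '((D,(F,Z,(L,B)),A),(X,Q))'
Final: ((D,(F,Z,(L,B)),A),(X,Q));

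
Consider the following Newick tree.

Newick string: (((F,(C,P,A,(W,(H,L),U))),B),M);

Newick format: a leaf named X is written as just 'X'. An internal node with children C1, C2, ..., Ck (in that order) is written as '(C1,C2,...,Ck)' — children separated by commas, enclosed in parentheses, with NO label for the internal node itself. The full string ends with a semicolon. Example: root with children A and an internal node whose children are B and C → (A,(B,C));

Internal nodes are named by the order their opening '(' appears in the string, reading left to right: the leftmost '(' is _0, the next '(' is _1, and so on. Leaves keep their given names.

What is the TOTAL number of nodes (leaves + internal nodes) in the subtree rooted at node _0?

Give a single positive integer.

Newick: (((F,(C,P,A,(W,(H,L),U))),B),M);
Locate _0: it is the '(' at position 0 (the 1st '(' reading left to right).
Query: subtree rooted at _0
_0: subtree_size = 1 + 15
  _1: subtree_size = 1 + 13
    _2: subtree_size = 1 + 11
      F: subtree_size = 1 + 0
      _3: subtree_size = 1 + 9
        C: subtree_size = 1 + 0
        P: subtree_size = 1 + 0
        A: subtree_size = 1 + 0
        _4: subtree_size = 1 + 5
          W: subtree_size = 1 + 0
          _5: subtree_size = 1 + 2
            H: subtree_size = 1 + 0
            L: subtree_size = 1 + 0
          U: subtree_size = 1 + 0
    B: subtree_size = 1 + 0
  M: subtree_size = 1 + 0
Total subtree size of _0: 16

Answer: 16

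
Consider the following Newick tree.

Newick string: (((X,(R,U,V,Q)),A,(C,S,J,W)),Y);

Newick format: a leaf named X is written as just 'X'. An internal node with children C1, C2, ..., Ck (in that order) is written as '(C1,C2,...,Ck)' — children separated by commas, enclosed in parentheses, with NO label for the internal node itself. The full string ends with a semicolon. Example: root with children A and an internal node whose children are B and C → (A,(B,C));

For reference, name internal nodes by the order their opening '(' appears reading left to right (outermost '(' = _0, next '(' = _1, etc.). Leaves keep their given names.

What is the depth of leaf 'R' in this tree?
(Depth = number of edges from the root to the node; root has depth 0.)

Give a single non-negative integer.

Newick: (((X,(R,U,V,Q)),A,(C,S,J,W)),Y);
Naming internals by '(' encounter order: outermost '(' = _0, next = _1, ...
Query node: R
Path from root: _0 -> _1 -> _2 -> _3 -> R
Depth of R: 4 (number of edges from root)

Answer: 4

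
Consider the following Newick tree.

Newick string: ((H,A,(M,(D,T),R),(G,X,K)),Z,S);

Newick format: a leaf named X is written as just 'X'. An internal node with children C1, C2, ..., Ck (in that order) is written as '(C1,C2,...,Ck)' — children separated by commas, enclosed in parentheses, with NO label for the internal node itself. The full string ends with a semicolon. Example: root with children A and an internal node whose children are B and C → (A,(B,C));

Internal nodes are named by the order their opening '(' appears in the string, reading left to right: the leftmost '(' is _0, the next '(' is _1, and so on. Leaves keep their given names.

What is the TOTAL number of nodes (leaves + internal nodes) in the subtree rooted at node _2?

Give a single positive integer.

Newick: ((H,A,(M,(D,T),R),(G,X,K)),Z,S);
Locate _2: it is the '(' at position 6 (the 3rd '(' reading left to right).
Query: subtree rooted at _2
_2: subtree_size = 1 + 5
  M: subtree_size = 1 + 0
  _3: subtree_size = 1 + 2
    D: subtree_size = 1 + 0
    T: subtree_size = 1 + 0
  R: subtree_size = 1 + 0
Total subtree size of _2: 6

Answer: 6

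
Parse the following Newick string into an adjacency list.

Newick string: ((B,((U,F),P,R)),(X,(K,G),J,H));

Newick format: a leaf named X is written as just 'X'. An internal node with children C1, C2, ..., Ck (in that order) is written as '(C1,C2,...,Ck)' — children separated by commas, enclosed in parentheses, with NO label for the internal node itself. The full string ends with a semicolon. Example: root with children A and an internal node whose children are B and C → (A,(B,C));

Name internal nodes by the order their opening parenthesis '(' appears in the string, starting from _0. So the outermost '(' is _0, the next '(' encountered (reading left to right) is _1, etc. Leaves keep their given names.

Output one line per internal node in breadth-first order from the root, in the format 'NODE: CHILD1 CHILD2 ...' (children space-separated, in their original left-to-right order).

Input: ((B,((U,F),P,R)),(X,(K,G),J,H));
Scanning left-to-right, naming '(' by encounter order:
  pos 0: '(' -> open internal node _0 (depth 1)
  pos 1: '(' -> open internal node _1 (depth 2)
  pos 4: '(' -> open internal node _2 (depth 3)
  pos 5: '(' -> open internal node _3 (depth 4)
  pos 9: ')' -> close internal node _3 (now at depth 3)
  pos 14: ')' -> close internal node _2 (now at depth 2)
  pos 15: ')' -> close internal node _1 (now at depth 1)
  pos 17: '(' -> open internal node _4 (depth 2)
  pos 20: '(' -> open internal node _5 (depth 3)
  pos 24: ')' -> close internal node _5 (now at depth 2)
  pos 29: ')' -> close internal node _4 (now at depth 1)
  pos 30: ')' -> close internal node _0 (now at depth 0)
Total internal nodes: 6
BFS adjacency from root:
  _0: _1 _4
  _1: B _2
  _4: X _5 J H
  _2: _3 P R
  _5: K G
  _3: U F

Answer: _0: _1 _4
_1: B _2
_4: X _5 J H
_2: _3 P R
_5: K G
_3: U F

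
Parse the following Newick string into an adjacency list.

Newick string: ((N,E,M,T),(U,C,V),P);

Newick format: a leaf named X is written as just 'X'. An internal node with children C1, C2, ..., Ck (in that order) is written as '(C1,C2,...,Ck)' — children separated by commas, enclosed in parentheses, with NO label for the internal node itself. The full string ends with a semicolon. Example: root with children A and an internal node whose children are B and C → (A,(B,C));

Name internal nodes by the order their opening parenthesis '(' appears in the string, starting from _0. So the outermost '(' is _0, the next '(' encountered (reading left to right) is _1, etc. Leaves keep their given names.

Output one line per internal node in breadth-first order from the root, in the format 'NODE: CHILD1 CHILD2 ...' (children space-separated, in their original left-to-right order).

Answer: _0: _1 _2 P
_1: N E M T
_2: U C V

Derivation:
Input: ((N,E,M,T),(U,C,V),P);
Scanning left-to-right, naming '(' by encounter order:
  pos 0: '(' -> open internal node _0 (depth 1)
  pos 1: '(' -> open internal node _1 (depth 2)
  pos 9: ')' -> close internal node _1 (now at depth 1)
  pos 11: '(' -> open internal node _2 (depth 2)
  pos 17: ')' -> close internal node _2 (now at depth 1)
  pos 20: ')' -> close internal node _0 (now at depth 0)
Total internal nodes: 3
BFS adjacency from root:
  _0: _1 _2 P
  _1: N E M T
  _2: U C V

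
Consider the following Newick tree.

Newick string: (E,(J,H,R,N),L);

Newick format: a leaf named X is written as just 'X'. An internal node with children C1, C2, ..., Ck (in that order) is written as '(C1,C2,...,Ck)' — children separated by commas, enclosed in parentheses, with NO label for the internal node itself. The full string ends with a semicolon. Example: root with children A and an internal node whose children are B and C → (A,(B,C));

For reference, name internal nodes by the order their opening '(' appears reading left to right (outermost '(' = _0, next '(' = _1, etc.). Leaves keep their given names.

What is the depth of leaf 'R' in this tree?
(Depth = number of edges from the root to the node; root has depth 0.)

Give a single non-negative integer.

Newick: (E,(J,H,R,N),L);
Naming internals by '(' encounter order: outermost '(' = _0, next = _1, ...
Query node: R
Path from root: _0 -> _1 -> R
Depth of R: 2 (number of edges from root)

Answer: 2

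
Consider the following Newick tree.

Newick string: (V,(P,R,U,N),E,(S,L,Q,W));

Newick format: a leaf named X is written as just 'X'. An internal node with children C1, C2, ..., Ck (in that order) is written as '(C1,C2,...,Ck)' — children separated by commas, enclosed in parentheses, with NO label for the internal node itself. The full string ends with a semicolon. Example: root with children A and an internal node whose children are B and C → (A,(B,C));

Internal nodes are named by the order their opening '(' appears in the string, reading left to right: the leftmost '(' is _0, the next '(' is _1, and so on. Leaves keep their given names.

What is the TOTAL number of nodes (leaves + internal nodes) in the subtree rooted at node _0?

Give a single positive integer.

Newick: (V,(P,R,U,N),E,(S,L,Q,W));
Locate _0: it is the '(' at position 0 (the 1st '(' reading left to right).
Query: subtree rooted at _0
_0: subtree_size = 1 + 12
  V: subtree_size = 1 + 0
  _1: subtree_size = 1 + 4
    P: subtree_size = 1 + 0
    R: subtree_size = 1 + 0
    U: subtree_size = 1 + 0
    N: subtree_size = 1 + 0
  E: subtree_size = 1 + 0
  _2: subtree_size = 1 + 4
    S: subtree_size = 1 + 0
    L: subtree_size = 1 + 0
    Q: subtree_size = 1 + 0
    W: subtree_size = 1 + 0
Total subtree size of _0: 13

Answer: 13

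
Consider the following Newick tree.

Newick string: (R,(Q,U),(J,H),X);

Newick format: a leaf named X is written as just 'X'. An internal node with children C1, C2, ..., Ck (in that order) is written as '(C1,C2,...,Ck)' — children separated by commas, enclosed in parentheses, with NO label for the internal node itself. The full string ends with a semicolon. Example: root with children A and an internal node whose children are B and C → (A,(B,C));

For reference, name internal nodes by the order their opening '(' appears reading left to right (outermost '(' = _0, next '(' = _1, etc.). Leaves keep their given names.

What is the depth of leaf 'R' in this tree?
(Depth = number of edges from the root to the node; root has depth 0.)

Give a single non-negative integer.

Newick: (R,(Q,U),(J,H),X);
Naming internals by '(' encounter order: outermost '(' = _0, next = _1, ...
Query node: R
Path from root: _0 -> R
Depth of R: 1 (number of edges from root)

Answer: 1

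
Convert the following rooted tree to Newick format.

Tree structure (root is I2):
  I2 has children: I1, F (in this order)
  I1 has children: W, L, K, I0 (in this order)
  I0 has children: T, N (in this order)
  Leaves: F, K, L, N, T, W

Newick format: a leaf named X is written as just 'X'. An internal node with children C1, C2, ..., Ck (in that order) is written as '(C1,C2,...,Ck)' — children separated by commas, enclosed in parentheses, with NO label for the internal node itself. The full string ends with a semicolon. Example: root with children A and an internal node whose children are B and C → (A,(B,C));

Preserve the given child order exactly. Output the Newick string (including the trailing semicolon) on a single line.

Answer: ((W,L,K,(T,N)),F);

Derivation:
internal I2 with children ['I1', 'F']
  internal I1 with children ['W', 'L', 'K', 'I0']
    leaf 'W' → 'W'
    leaf 'L' → 'L'
    leaf 'K' → 'K'
    internal I0 with children ['T', 'N']
      leaf 'T' → 'T'
      leaf 'N' → 'N'
    → '(T,N)'
  → '(W,L,K,(T,N))'
  leaf 'F' → 'F'
→ '((W,L,K,(T,N)),F)'
Final: ((W,L,K,(T,N)),F);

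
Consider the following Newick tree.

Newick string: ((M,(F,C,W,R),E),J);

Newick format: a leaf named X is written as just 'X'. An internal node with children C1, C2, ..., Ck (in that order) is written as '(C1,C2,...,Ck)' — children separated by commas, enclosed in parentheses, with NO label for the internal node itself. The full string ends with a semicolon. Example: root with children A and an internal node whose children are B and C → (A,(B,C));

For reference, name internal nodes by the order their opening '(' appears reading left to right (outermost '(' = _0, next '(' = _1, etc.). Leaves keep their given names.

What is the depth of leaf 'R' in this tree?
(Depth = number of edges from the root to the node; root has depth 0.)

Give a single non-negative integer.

Answer: 3

Derivation:
Newick: ((M,(F,C,W,R),E),J);
Naming internals by '(' encounter order: outermost '(' = _0, next = _1, ...
Query node: R
Path from root: _0 -> _1 -> _2 -> R
Depth of R: 3 (number of edges from root)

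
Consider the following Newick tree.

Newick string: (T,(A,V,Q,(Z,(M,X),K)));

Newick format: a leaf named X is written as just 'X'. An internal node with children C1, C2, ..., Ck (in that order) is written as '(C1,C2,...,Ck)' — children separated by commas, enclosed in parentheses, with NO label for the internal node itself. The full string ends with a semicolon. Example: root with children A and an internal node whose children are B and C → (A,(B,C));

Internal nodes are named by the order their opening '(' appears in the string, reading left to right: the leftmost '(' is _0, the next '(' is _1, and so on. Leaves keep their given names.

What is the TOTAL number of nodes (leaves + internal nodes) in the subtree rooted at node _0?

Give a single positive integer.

Newick: (T,(A,V,Q,(Z,(M,X),K)));
Locate _0: it is the '(' at position 0 (the 1st '(' reading left to right).
Query: subtree rooted at _0
_0: subtree_size = 1 + 11
  T: subtree_size = 1 + 0
  _1: subtree_size = 1 + 9
    A: subtree_size = 1 + 0
    V: subtree_size = 1 + 0
    Q: subtree_size = 1 + 0
    _2: subtree_size = 1 + 5
      Z: subtree_size = 1 + 0
      _3: subtree_size = 1 + 2
        M: subtree_size = 1 + 0
        X: subtree_size = 1 + 0
      K: subtree_size = 1 + 0
Total subtree size of _0: 12

Answer: 12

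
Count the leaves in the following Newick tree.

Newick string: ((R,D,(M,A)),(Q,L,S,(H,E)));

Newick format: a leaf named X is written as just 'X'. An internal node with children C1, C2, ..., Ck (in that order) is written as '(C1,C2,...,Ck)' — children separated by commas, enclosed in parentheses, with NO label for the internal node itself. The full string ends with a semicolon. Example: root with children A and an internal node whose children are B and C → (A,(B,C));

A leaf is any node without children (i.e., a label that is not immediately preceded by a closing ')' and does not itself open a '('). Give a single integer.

Answer: 9

Derivation:
Newick: ((R,D,(M,A)),(Q,L,S,(H,E)));
Scan left-to-right; a leaf is any maximal label run not followed by '(':
  pos 2: leaf 'R' → count = 1
  pos 4: leaf 'D' → count = 2
  pos 7: leaf 'M' → count = 3
  pos 9: leaf 'A' → count = 4
  pos 14: leaf 'Q' → count = 5
  pos 16: leaf 'L' → count = 6
  pos 18: leaf 'S' → count = 7
  pos 21: leaf 'H' → count = 8
  pos 23: leaf 'E' → count = 9
Total leaves: 9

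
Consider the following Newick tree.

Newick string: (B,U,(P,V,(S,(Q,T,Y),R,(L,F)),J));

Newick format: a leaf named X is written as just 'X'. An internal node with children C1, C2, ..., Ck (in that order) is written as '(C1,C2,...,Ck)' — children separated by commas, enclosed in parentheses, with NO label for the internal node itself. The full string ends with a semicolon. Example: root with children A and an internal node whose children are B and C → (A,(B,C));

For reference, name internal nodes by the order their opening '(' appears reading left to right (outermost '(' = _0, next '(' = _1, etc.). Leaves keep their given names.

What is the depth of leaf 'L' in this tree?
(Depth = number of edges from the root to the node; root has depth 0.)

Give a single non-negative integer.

Answer: 4

Derivation:
Newick: (B,U,(P,V,(S,(Q,T,Y),R,(L,F)),J));
Naming internals by '(' encounter order: outermost '(' = _0, next = _1, ...
Query node: L
Path from root: _0 -> _1 -> _2 -> _4 -> L
Depth of L: 4 (number of edges from root)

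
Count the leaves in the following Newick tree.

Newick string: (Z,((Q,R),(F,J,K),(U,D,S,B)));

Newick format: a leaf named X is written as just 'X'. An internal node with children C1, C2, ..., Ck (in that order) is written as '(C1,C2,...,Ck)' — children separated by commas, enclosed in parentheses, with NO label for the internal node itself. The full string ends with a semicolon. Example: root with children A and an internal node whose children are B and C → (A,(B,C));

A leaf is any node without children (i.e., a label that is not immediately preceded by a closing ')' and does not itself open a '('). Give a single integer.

Answer: 10

Derivation:
Newick: (Z,((Q,R),(F,J,K),(U,D,S,B)));
Scan left-to-right; a leaf is any maximal label run not followed by '(':
  pos 1: leaf 'Z' → count = 1
  pos 5: leaf 'Q' → count = 2
  pos 7: leaf 'R' → count = 3
  pos 11: leaf 'F' → count = 4
  pos 13: leaf 'J' → count = 5
  pos 15: leaf 'K' → count = 6
  pos 19: leaf 'U' → count = 7
  pos 21: leaf 'D' → count = 8
  pos 23: leaf 'S' → count = 9
  pos 25: leaf 'B' → count = 10
Total leaves: 10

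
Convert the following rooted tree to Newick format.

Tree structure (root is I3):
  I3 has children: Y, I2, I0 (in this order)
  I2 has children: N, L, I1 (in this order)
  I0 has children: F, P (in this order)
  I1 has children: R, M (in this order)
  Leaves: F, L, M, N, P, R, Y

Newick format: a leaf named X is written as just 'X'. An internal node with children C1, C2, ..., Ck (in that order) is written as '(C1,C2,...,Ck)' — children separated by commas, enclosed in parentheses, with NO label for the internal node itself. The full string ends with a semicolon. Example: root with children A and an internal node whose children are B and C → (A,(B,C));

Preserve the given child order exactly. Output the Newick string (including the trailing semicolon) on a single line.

Answer: (Y,(N,L,(R,M)),(F,P));

Derivation:
internal I3 with children ['Y', 'I2', 'I0']
  leaf 'Y' → 'Y'
  internal I2 with children ['N', 'L', 'I1']
    leaf 'N' → 'N'
    leaf 'L' → 'L'
    internal I1 with children ['R', 'M']
      leaf 'R' → 'R'
      leaf 'M' → 'M'
    → '(R,M)'
  → '(N,L,(R,M))'
  internal I0 with children ['F', 'P']
    leaf 'F' → 'F'
    leaf 'P' → 'P'
  → '(F,P)'
→ '(Y,(N,L,(R,M)),(F,P))'
Final: (Y,(N,L,(R,M)),(F,P));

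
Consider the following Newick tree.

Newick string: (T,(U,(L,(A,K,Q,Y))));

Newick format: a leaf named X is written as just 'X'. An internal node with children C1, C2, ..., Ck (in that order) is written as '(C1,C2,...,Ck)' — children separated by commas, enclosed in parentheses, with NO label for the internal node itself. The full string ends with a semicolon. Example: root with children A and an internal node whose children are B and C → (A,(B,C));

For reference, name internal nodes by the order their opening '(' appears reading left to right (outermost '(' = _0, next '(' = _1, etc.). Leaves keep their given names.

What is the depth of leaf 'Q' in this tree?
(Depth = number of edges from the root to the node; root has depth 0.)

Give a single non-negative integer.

Newick: (T,(U,(L,(A,K,Q,Y))));
Naming internals by '(' encounter order: outermost '(' = _0, next = _1, ...
Query node: Q
Path from root: _0 -> _1 -> _2 -> _3 -> Q
Depth of Q: 4 (number of edges from root)

Answer: 4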